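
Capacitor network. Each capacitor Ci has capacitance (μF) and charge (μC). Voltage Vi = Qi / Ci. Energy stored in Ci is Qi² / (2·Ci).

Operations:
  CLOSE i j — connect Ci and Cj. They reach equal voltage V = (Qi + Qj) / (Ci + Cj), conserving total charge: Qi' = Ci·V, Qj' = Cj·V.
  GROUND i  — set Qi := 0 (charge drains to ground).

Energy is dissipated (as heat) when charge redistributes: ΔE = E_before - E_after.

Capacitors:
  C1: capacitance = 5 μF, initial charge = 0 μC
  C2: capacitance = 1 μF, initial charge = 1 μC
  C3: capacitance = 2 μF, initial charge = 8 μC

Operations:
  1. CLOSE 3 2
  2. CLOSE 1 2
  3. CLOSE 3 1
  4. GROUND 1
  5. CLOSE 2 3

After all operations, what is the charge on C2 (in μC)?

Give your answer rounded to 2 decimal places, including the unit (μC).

Answer: 0.98 μC

Derivation:
Initial: C1(5μF, Q=0μC, V=0.00V), C2(1μF, Q=1μC, V=1.00V), C3(2μF, Q=8μC, V=4.00V)
Op 1: CLOSE 3-2: Q_total=9.00, C_total=3.00, V=3.00; Q3=6.00, Q2=3.00; dissipated=3.000
Op 2: CLOSE 1-2: Q_total=3.00, C_total=6.00, V=0.50; Q1=2.50, Q2=0.50; dissipated=3.750
Op 3: CLOSE 3-1: Q_total=8.50, C_total=7.00, V=1.21; Q3=2.43, Q1=6.07; dissipated=4.464
Op 4: GROUND 1: Q1=0; energy lost=3.686
Op 5: CLOSE 2-3: Q_total=2.93, C_total=3.00, V=0.98; Q2=0.98, Q3=1.95; dissipated=0.170
Final charges: Q1=0.00, Q2=0.98, Q3=1.95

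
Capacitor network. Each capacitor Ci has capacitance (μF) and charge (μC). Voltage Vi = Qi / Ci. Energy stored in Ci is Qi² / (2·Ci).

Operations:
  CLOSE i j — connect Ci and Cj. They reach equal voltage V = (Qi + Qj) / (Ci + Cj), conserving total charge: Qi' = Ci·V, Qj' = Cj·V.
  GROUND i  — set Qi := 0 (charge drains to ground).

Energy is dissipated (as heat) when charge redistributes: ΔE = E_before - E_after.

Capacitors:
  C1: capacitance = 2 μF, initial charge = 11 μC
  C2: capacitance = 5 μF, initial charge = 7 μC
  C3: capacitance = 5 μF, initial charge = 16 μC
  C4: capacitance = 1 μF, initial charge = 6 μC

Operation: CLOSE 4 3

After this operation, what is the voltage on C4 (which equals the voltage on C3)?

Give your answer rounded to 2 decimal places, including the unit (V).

Initial: C1(2μF, Q=11μC, V=5.50V), C2(5μF, Q=7μC, V=1.40V), C3(5μF, Q=16μC, V=3.20V), C4(1μF, Q=6μC, V=6.00V)
Op 1: CLOSE 4-3: Q_total=22.00, C_total=6.00, V=3.67; Q4=3.67, Q3=18.33; dissipated=3.267

Answer: 3.67 V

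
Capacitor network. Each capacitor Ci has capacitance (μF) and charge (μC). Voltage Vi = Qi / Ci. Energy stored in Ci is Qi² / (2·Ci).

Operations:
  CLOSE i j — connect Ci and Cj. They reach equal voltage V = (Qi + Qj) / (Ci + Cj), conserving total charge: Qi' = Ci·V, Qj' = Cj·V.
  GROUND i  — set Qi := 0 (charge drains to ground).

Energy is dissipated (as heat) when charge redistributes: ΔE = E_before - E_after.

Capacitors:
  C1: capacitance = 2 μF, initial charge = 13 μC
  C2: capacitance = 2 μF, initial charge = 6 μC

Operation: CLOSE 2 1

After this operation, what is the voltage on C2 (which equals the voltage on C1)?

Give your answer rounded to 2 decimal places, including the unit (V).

Answer: 4.75 V

Derivation:
Initial: C1(2μF, Q=13μC, V=6.50V), C2(2μF, Q=6μC, V=3.00V)
Op 1: CLOSE 2-1: Q_total=19.00, C_total=4.00, V=4.75; Q2=9.50, Q1=9.50; dissipated=6.125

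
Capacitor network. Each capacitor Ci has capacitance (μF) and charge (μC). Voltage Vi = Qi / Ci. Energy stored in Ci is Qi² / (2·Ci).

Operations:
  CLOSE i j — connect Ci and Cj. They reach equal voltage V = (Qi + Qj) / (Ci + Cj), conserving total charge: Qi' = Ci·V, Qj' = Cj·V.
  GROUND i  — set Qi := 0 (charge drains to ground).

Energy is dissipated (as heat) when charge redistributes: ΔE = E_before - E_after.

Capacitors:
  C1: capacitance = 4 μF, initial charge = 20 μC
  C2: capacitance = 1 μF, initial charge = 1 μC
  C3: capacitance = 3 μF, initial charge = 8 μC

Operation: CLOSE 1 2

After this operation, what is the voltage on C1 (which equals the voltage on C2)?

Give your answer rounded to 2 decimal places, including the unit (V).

Answer: 4.20 V

Derivation:
Initial: C1(4μF, Q=20μC, V=5.00V), C2(1μF, Q=1μC, V=1.00V), C3(3μF, Q=8μC, V=2.67V)
Op 1: CLOSE 1-2: Q_total=21.00, C_total=5.00, V=4.20; Q1=16.80, Q2=4.20; dissipated=6.400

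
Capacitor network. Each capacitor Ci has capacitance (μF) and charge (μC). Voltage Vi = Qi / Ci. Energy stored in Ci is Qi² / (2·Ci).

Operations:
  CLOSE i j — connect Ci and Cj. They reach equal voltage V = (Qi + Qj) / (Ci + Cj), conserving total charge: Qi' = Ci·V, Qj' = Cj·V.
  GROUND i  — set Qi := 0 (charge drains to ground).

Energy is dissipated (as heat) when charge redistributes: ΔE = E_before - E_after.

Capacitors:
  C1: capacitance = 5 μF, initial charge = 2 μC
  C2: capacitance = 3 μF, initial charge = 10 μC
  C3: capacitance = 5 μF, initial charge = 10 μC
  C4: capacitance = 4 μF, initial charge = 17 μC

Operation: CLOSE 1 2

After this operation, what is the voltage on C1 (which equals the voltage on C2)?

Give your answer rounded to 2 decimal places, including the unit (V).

Answer: 1.50 V

Derivation:
Initial: C1(5μF, Q=2μC, V=0.40V), C2(3μF, Q=10μC, V=3.33V), C3(5μF, Q=10μC, V=2.00V), C4(4μF, Q=17μC, V=4.25V)
Op 1: CLOSE 1-2: Q_total=12.00, C_total=8.00, V=1.50; Q1=7.50, Q2=4.50; dissipated=8.067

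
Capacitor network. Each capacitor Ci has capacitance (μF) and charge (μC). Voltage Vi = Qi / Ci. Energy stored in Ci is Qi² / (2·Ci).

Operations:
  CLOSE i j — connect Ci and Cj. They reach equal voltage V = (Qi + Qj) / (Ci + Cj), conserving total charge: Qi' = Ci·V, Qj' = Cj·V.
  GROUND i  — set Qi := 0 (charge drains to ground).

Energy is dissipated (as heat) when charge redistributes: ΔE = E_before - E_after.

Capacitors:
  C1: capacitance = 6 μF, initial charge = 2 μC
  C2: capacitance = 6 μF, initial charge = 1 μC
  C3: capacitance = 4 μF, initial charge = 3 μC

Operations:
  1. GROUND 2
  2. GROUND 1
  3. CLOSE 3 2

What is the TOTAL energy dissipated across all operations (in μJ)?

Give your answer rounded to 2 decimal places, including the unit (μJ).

Initial: C1(6μF, Q=2μC, V=0.33V), C2(6μF, Q=1μC, V=0.17V), C3(4μF, Q=3μC, V=0.75V)
Op 1: GROUND 2: Q2=0; energy lost=0.083
Op 2: GROUND 1: Q1=0; energy lost=0.333
Op 3: CLOSE 3-2: Q_total=3.00, C_total=10.00, V=0.30; Q3=1.20, Q2=1.80; dissipated=0.675
Total dissipated: 1.092 μJ

Answer: 1.09 μJ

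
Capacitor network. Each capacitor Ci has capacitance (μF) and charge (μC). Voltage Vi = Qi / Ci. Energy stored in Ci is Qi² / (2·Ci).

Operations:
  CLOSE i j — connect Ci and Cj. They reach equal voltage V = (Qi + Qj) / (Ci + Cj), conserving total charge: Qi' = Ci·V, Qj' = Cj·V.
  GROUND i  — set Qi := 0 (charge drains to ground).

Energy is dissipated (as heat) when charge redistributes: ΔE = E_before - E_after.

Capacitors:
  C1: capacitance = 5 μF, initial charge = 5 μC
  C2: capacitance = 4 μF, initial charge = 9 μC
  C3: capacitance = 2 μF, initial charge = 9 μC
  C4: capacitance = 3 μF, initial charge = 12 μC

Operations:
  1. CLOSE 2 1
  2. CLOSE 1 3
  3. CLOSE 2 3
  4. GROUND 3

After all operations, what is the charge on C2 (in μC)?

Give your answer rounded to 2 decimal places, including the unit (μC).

Answer: 7.34 μC

Derivation:
Initial: C1(5μF, Q=5μC, V=1.00V), C2(4μF, Q=9μC, V=2.25V), C3(2μF, Q=9μC, V=4.50V), C4(3μF, Q=12μC, V=4.00V)
Op 1: CLOSE 2-1: Q_total=14.00, C_total=9.00, V=1.56; Q2=6.22, Q1=7.78; dissipated=1.736
Op 2: CLOSE 1-3: Q_total=16.78, C_total=7.00, V=2.40; Q1=11.98, Q3=4.79; dissipated=6.193
Op 3: CLOSE 2-3: Q_total=11.02, C_total=6.00, V=1.84; Q2=7.34, Q3=3.67; dissipated=0.472
Op 4: GROUND 3: Q3=0; energy lost=3.371
Final charges: Q1=11.98, Q2=7.34, Q3=0.00, Q4=12.00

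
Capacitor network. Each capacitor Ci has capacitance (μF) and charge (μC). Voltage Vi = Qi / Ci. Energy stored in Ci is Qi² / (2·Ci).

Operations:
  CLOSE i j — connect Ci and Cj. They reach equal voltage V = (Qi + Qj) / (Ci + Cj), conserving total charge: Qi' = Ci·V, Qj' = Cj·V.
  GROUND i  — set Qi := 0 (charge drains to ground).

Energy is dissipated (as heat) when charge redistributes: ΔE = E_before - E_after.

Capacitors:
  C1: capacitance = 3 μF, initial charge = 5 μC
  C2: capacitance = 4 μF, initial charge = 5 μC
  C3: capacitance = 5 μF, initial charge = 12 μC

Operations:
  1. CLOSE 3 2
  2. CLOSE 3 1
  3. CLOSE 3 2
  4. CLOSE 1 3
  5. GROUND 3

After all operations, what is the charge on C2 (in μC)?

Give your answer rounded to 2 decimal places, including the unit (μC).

Answer: 7.37 μC

Derivation:
Initial: C1(3μF, Q=5μC, V=1.67V), C2(4μF, Q=5μC, V=1.25V), C3(5μF, Q=12μC, V=2.40V)
Op 1: CLOSE 3-2: Q_total=17.00, C_total=9.00, V=1.89; Q3=9.44, Q2=7.56; dissipated=1.469
Op 2: CLOSE 3-1: Q_total=14.44, C_total=8.00, V=1.81; Q3=9.03, Q1=5.42; dissipated=0.046
Op 3: CLOSE 3-2: Q_total=16.58, C_total=9.00, V=1.84; Q3=9.21, Q2=7.37; dissipated=0.008
Op 4: CLOSE 1-3: Q_total=14.63, C_total=8.00, V=1.83; Q1=5.49, Q3=9.14; dissipated=0.001
Op 5: GROUND 3: Q3=0; energy lost=8.360
Final charges: Q1=5.49, Q2=7.37, Q3=0.00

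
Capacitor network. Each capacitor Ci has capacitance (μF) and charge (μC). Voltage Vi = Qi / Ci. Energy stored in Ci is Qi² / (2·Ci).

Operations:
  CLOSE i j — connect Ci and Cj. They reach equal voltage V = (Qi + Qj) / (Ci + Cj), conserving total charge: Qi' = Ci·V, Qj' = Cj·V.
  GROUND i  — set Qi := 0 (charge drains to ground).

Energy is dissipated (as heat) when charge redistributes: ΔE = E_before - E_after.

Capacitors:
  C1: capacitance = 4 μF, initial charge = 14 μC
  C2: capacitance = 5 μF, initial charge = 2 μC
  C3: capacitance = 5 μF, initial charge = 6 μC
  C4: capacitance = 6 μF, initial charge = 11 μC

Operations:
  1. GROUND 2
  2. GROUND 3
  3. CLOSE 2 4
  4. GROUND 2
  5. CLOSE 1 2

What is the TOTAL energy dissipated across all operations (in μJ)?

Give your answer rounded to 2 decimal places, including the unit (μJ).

Initial: C1(4μF, Q=14μC, V=3.50V), C2(5μF, Q=2μC, V=0.40V), C3(5μF, Q=6μC, V=1.20V), C4(6μF, Q=11μC, V=1.83V)
Op 1: GROUND 2: Q2=0; energy lost=0.400
Op 2: GROUND 3: Q3=0; energy lost=3.600
Op 3: CLOSE 2-4: Q_total=11.00, C_total=11.00, V=1.00; Q2=5.00, Q4=6.00; dissipated=4.583
Op 4: GROUND 2: Q2=0; energy lost=2.500
Op 5: CLOSE 1-2: Q_total=14.00, C_total=9.00, V=1.56; Q1=6.22, Q2=7.78; dissipated=13.611
Total dissipated: 24.694 μJ

Answer: 24.69 μJ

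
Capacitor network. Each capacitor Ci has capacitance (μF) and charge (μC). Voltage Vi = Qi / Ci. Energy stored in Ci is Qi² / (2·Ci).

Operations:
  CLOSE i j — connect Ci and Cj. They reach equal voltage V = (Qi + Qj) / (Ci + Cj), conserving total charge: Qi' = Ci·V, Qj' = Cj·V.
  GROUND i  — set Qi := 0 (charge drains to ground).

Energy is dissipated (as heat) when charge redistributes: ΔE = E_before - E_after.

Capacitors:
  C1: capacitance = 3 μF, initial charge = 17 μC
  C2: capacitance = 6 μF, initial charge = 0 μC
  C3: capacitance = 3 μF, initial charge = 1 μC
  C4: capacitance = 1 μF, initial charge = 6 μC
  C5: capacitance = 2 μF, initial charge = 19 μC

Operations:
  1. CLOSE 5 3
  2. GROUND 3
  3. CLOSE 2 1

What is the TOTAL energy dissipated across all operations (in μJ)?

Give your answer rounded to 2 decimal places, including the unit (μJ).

Answer: 106.53 μJ

Derivation:
Initial: C1(3μF, Q=17μC, V=5.67V), C2(6μF, Q=0μC, V=0.00V), C3(3μF, Q=1μC, V=0.33V), C4(1μF, Q=6μC, V=6.00V), C5(2μF, Q=19μC, V=9.50V)
Op 1: CLOSE 5-3: Q_total=20.00, C_total=5.00, V=4.00; Q5=8.00, Q3=12.00; dissipated=50.417
Op 2: GROUND 3: Q3=0; energy lost=24.000
Op 3: CLOSE 2-1: Q_total=17.00, C_total=9.00, V=1.89; Q2=11.33, Q1=5.67; dissipated=32.111
Total dissipated: 106.528 μJ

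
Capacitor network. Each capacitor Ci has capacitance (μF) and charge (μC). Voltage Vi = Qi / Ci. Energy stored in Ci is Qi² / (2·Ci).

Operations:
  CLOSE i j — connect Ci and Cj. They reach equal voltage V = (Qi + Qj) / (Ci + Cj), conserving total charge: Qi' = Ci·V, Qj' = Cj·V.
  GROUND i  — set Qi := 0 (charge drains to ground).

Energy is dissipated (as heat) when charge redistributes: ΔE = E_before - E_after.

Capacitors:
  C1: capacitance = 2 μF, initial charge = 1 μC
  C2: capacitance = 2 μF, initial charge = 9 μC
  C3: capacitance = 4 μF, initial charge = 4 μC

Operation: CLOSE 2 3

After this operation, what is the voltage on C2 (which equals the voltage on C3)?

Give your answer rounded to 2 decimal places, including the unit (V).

Answer: 2.17 V

Derivation:
Initial: C1(2μF, Q=1μC, V=0.50V), C2(2μF, Q=9μC, V=4.50V), C3(4μF, Q=4μC, V=1.00V)
Op 1: CLOSE 2-3: Q_total=13.00, C_total=6.00, V=2.17; Q2=4.33, Q3=8.67; dissipated=8.167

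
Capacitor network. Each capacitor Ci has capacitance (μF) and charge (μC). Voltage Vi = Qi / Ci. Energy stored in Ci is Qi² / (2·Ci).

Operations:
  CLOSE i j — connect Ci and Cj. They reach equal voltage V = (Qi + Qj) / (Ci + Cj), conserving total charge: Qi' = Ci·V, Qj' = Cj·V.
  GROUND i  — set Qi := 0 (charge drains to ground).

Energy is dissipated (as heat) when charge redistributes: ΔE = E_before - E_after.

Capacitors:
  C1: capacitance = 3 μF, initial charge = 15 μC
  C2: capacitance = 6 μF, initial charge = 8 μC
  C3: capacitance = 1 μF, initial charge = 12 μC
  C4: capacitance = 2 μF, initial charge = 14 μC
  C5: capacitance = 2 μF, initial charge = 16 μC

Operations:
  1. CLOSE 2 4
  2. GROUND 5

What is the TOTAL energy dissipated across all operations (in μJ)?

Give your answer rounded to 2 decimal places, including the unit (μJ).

Initial: C1(3μF, Q=15μC, V=5.00V), C2(6μF, Q=8μC, V=1.33V), C3(1μF, Q=12μC, V=12.00V), C4(2μF, Q=14μC, V=7.00V), C5(2μF, Q=16μC, V=8.00V)
Op 1: CLOSE 2-4: Q_total=22.00, C_total=8.00, V=2.75; Q2=16.50, Q4=5.50; dissipated=24.083
Op 2: GROUND 5: Q5=0; energy lost=64.000
Total dissipated: 88.083 μJ

Answer: 88.08 μJ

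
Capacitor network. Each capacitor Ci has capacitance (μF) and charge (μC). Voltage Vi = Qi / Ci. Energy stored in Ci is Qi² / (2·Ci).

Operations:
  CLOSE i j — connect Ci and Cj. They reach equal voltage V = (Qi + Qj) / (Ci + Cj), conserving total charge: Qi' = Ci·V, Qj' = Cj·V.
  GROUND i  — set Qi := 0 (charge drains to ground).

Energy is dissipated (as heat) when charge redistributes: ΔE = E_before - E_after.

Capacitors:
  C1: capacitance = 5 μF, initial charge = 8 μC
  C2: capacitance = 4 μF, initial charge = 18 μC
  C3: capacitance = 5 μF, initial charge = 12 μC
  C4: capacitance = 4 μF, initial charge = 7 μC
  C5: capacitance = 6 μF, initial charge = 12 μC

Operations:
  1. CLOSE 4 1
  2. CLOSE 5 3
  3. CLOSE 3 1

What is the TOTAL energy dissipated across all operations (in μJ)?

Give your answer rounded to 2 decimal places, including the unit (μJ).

Answer: 0.57 μJ

Derivation:
Initial: C1(5μF, Q=8μC, V=1.60V), C2(4μF, Q=18μC, V=4.50V), C3(5μF, Q=12μC, V=2.40V), C4(4μF, Q=7μC, V=1.75V), C5(6μF, Q=12μC, V=2.00V)
Op 1: CLOSE 4-1: Q_total=15.00, C_total=9.00, V=1.67; Q4=6.67, Q1=8.33; dissipated=0.025
Op 2: CLOSE 5-3: Q_total=24.00, C_total=11.00, V=2.18; Q5=13.09, Q3=10.91; dissipated=0.218
Op 3: CLOSE 3-1: Q_total=19.24, C_total=10.00, V=1.92; Q3=9.62, Q1=9.62; dissipated=0.332
Total dissipated: 0.575 μJ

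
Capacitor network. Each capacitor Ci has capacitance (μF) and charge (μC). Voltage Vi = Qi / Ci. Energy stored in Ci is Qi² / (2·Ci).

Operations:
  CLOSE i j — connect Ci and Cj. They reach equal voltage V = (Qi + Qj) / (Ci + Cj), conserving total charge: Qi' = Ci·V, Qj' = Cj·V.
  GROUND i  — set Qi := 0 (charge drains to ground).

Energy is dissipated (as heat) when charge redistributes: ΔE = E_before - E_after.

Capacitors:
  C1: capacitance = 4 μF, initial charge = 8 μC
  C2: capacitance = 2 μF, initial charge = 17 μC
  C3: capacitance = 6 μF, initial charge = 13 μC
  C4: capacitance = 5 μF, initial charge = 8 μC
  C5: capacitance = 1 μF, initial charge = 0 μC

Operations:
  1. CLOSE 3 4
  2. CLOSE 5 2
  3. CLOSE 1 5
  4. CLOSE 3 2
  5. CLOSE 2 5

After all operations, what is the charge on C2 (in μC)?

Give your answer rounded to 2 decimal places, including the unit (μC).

Answer: 5.62 μC

Derivation:
Initial: C1(4μF, Q=8μC, V=2.00V), C2(2μF, Q=17μC, V=8.50V), C3(6μF, Q=13μC, V=2.17V), C4(5μF, Q=8μC, V=1.60V), C5(1μF, Q=0μC, V=0.00V)
Op 1: CLOSE 3-4: Q_total=21.00, C_total=11.00, V=1.91; Q3=11.45, Q4=9.55; dissipated=0.438
Op 2: CLOSE 5-2: Q_total=17.00, C_total=3.00, V=5.67; Q5=5.67, Q2=11.33; dissipated=24.083
Op 3: CLOSE 1-5: Q_total=13.67, C_total=5.00, V=2.73; Q1=10.93, Q5=2.73; dissipated=5.378
Op 4: CLOSE 3-2: Q_total=22.79, C_total=8.00, V=2.85; Q3=17.09, Q2=5.70; dissipated=10.590
Op 5: CLOSE 2-5: Q_total=8.43, C_total=3.00, V=2.81; Q2=5.62, Q5=2.81; dissipated=0.004
Final charges: Q1=10.93, Q2=5.62, Q3=17.09, Q4=9.55, Q5=2.81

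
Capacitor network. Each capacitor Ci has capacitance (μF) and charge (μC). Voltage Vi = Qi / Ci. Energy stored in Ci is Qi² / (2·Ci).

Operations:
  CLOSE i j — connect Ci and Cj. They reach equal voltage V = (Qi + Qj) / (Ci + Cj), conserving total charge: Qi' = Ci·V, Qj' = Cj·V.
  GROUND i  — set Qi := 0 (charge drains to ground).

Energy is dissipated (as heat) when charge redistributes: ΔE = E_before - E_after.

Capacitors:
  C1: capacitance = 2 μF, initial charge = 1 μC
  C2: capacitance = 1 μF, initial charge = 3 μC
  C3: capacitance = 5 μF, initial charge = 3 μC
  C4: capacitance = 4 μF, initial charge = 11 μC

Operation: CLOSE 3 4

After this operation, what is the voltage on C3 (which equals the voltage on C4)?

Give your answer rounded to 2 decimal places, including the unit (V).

Initial: C1(2μF, Q=1μC, V=0.50V), C2(1μF, Q=3μC, V=3.00V), C3(5μF, Q=3μC, V=0.60V), C4(4μF, Q=11μC, V=2.75V)
Op 1: CLOSE 3-4: Q_total=14.00, C_total=9.00, V=1.56; Q3=7.78, Q4=6.22; dissipated=5.136

Answer: 1.56 V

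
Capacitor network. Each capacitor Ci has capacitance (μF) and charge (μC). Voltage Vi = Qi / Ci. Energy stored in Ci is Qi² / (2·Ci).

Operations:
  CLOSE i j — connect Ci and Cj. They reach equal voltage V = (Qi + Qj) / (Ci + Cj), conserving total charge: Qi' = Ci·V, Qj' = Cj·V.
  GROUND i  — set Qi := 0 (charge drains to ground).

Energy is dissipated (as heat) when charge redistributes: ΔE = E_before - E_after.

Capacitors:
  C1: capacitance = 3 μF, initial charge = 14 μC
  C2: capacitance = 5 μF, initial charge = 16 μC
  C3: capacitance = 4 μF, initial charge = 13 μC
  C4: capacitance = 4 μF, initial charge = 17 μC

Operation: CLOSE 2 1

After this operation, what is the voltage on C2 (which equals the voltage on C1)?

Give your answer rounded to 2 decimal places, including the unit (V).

Initial: C1(3μF, Q=14μC, V=4.67V), C2(5μF, Q=16μC, V=3.20V), C3(4μF, Q=13μC, V=3.25V), C4(4μF, Q=17μC, V=4.25V)
Op 1: CLOSE 2-1: Q_total=30.00, C_total=8.00, V=3.75; Q2=18.75, Q1=11.25; dissipated=2.017

Answer: 3.75 V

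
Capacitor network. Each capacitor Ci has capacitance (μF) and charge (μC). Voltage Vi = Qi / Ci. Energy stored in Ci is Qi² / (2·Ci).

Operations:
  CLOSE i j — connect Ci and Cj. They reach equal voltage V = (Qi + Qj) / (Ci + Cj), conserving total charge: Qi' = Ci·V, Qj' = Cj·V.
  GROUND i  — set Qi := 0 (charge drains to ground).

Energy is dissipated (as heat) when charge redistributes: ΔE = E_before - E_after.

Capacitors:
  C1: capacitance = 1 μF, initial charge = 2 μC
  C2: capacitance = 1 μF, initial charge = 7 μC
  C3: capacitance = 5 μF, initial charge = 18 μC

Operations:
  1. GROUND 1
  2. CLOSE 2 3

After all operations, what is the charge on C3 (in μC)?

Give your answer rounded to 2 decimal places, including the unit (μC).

Initial: C1(1μF, Q=2μC, V=2.00V), C2(1μF, Q=7μC, V=7.00V), C3(5μF, Q=18μC, V=3.60V)
Op 1: GROUND 1: Q1=0; energy lost=2.000
Op 2: CLOSE 2-3: Q_total=25.00, C_total=6.00, V=4.17; Q2=4.17, Q3=20.83; dissipated=4.817
Final charges: Q1=0.00, Q2=4.17, Q3=20.83

Answer: 20.83 μC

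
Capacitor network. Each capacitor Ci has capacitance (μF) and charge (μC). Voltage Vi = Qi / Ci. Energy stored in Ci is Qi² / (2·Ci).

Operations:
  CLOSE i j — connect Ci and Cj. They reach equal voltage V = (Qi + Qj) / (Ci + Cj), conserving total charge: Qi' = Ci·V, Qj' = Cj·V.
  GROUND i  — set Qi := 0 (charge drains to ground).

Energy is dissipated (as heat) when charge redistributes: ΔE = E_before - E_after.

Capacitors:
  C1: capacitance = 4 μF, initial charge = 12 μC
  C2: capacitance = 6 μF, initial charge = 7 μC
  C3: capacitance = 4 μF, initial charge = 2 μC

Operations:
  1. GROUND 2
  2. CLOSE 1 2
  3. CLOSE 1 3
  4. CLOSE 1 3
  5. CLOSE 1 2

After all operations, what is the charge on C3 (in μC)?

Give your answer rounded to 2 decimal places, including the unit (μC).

Initial: C1(4μF, Q=12μC, V=3.00V), C2(6μF, Q=7μC, V=1.17V), C3(4μF, Q=2μC, V=0.50V)
Op 1: GROUND 2: Q2=0; energy lost=4.083
Op 2: CLOSE 1-2: Q_total=12.00, C_total=10.00, V=1.20; Q1=4.80, Q2=7.20; dissipated=10.800
Op 3: CLOSE 1-3: Q_total=6.80, C_total=8.00, V=0.85; Q1=3.40, Q3=3.40; dissipated=0.490
Op 4: CLOSE 1-3: Q_total=6.80, C_total=8.00, V=0.85; Q1=3.40, Q3=3.40; dissipated=0.000
Op 5: CLOSE 1-2: Q_total=10.60, C_total=10.00, V=1.06; Q1=4.24, Q2=6.36; dissipated=0.147
Final charges: Q1=4.24, Q2=6.36, Q3=3.40

Answer: 3.40 μC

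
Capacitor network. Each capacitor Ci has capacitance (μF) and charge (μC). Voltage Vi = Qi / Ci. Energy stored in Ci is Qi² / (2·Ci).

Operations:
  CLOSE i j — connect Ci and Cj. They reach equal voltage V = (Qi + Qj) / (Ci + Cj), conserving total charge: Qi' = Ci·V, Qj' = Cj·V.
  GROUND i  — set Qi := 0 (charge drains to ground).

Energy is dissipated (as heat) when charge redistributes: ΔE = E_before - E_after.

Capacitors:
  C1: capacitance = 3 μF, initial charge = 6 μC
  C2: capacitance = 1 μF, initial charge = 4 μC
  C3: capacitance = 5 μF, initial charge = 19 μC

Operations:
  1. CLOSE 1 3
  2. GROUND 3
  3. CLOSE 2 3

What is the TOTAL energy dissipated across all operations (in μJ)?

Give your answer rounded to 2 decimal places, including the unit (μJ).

Initial: C1(3μF, Q=6μC, V=2.00V), C2(1μF, Q=4μC, V=4.00V), C3(5μF, Q=19μC, V=3.80V)
Op 1: CLOSE 1-3: Q_total=25.00, C_total=8.00, V=3.12; Q1=9.38, Q3=15.62; dissipated=3.038
Op 2: GROUND 3: Q3=0; energy lost=24.414
Op 3: CLOSE 2-3: Q_total=4.00, C_total=6.00, V=0.67; Q2=0.67, Q3=3.33; dissipated=6.667
Total dissipated: 34.118 μJ

Answer: 34.12 μJ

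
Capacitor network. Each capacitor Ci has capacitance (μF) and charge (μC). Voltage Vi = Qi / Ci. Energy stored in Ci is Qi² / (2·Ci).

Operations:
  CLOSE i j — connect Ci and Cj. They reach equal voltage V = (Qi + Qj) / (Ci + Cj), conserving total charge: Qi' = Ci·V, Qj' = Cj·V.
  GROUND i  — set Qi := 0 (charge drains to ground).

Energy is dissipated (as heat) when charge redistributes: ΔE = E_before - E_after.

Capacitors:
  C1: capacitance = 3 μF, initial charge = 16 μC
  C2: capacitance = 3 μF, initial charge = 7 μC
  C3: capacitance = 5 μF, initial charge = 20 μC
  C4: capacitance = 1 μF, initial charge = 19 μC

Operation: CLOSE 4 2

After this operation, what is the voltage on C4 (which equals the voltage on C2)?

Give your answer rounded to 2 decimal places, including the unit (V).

Initial: C1(3μF, Q=16μC, V=5.33V), C2(3μF, Q=7μC, V=2.33V), C3(5μF, Q=20μC, V=4.00V), C4(1μF, Q=19μC, V=19.00V)
Op 1: CLOSE 4-2: Q_total=26.00, C_total=4.00, V=6.50; Q4=6.50, Q2=19.50; dissipated=104.167

Answer: 6.50 V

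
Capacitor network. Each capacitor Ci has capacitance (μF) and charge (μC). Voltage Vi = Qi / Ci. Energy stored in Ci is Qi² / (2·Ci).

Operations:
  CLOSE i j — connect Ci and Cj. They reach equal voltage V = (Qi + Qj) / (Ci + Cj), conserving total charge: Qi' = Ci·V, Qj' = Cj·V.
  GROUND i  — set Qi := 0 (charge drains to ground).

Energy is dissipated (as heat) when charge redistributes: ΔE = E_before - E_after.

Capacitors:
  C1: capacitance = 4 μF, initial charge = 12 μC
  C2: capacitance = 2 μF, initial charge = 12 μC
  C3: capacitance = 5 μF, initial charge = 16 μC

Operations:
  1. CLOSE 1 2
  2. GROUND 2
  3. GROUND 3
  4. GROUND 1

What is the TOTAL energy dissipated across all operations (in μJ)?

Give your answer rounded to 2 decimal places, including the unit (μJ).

Answer: 79.60 μJ

Derivation:
Initial: C1(4μF, Q=12μC, V=3.00V), C2(2μF, Q=12μC, V=6.00V), C3(5μF, Q=16μC, V=3.20V)
Op 1: CLOSE 1-2: Q_total=24.00, C_total=6.00, V=4.00; Q1=16.00, Q2=8.00; dissipated=6.000
Op 2: GROUND 2: Q2=0; energy lost=16.000
Op 3: GROUND 3: Q3=0; energy lost=25.600
Op 4: GROUND 1: Q1=0; energy lost=32.000
Total dissipated: 79.600 μJ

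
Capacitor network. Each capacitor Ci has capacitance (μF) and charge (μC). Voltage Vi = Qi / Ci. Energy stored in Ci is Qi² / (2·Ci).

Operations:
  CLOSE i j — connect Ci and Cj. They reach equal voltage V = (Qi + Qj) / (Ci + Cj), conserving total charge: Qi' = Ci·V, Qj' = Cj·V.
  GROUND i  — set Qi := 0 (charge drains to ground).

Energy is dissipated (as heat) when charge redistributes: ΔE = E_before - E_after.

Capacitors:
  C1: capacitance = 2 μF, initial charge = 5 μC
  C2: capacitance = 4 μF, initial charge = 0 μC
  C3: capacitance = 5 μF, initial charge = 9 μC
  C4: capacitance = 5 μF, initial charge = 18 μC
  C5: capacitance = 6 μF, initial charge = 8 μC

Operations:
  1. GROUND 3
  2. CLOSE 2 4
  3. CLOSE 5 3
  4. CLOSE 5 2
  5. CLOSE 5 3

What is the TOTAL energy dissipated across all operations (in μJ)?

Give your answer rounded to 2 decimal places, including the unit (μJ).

Initial: C1(2μF, Q=5μC, V=2.50V), C2(4μF, Q=0μC, V=0.00V), C3(5μF, Q=9μC, V=1.80V), C4(5μF, Q=18μC, V=3.60V), C5(6μF, Q=8μC, V=1.33V)
Op 1: GROUND 3: Q3=0; energy lost=8.100
Op 2: CLOSE 2-4: Q_total=18.00, C_total=9.00, V=2.00; Q2=8.00, Q4=10.00; dissipated=14.400
Op 3: CLOSE 5-3: Q_total=8.00, C_total=11.00, V=0.73; Q5=4.36, Q3=3.64; dissipated=2.424
Op 4: CLOSE 5-2: Q_total=12.36, C_total=10.00, V=1.24; Q5=7.42, Q2=4.95; dissipated=1.944
Op 5: CLOSE 5-3: Q_total=11.05, C_total=11.00, V=1.00; Q5=6.03, Q3=5.02; dissipated=0.353
Total dissipated: 27.221 μJ

Answer: 27.22 μJ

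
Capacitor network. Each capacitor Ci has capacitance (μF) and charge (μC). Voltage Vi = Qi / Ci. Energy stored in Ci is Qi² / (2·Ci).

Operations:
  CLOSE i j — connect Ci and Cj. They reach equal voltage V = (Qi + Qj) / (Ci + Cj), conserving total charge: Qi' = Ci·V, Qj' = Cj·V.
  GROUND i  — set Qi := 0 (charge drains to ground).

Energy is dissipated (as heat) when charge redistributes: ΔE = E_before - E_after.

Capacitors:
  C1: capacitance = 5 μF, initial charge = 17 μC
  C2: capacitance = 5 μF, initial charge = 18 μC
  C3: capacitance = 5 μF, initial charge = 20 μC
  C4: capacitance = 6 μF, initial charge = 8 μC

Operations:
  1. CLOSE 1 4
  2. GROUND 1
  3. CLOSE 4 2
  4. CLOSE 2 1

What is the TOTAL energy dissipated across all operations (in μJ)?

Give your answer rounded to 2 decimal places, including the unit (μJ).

Initial: C1(5μF, Q=17μC, V=3.40V), C2(5μF, Q=18μC, V=3.60V), C3(5μF, Q=20μC, V=4.00V), C4(6μF, Q=8μC, V=1.33V)
Op 1: CLOSE 1-4: Q_total=25.00, C_total=11.00, V=2.27; Q1=11.36, Q4=13.64; dissipated=5.824
Op 2: GROUND 1: Q1=0; energy lost=12.913
Op 3: CLOSE 4-2: Q_total=31.64, C_total=11.00, V=2.88; Q4=17.26, Q2=14.38; dissipated=2.402
Op 4: CLOSE 2-1: Q_total=14.38, C_total=10.00, V=1.44; Q2=7.19, Q1=7.19; dissipated=10.339
Total dissipated: 31.479 μJ

Answer: 31.48 μJ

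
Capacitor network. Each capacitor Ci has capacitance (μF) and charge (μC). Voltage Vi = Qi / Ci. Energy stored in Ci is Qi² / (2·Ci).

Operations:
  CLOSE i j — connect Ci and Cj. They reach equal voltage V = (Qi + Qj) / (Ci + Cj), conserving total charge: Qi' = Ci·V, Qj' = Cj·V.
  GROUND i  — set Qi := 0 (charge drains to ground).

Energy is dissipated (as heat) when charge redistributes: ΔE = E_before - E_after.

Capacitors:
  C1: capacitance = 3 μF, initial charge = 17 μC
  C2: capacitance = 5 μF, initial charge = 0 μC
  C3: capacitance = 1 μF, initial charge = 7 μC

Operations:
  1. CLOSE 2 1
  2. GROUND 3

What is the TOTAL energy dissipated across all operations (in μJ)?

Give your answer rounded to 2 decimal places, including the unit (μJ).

Answer: 54.60 μJ

Derivation:
Initial: C1(3μF, Q=17μC, V=5.67V), C2(5μF, Q=0μC, V=0.00V), C3(1μF, Q=7μC, V=7.00V)
Op 1: CLOSE 2-1: Q_total=17.00, C_total=8.00, V=2.12; Q2=10.62, Q1=6.38; dissipated=30.104
Op 2: GROUND 3: Q3=0; energy lost=24.500
Total dissipated: 54.604 μJ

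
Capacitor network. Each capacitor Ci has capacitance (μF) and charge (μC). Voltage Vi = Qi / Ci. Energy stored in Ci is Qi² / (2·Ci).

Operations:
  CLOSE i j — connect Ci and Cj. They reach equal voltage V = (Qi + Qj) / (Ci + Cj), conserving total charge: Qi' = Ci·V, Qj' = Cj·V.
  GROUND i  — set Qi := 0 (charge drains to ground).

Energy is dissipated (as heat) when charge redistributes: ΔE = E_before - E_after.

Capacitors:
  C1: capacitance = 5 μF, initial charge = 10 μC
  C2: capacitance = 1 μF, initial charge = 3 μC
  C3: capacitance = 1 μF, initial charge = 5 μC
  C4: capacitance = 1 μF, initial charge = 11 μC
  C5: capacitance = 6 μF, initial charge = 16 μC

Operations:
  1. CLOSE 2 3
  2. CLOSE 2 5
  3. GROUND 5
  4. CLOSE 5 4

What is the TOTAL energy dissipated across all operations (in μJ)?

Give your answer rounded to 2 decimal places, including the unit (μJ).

Answer: 78.11 μJ

Derivation:
Initial: C1(5μF, Q=10μC, V=2.00V), C2(1μF, Q=3μC, V=3.00V), C3(1μF, Q=5μC, V=5.00V), C4(1μF, Q=11μC, V=11.00V), C5(6μF, Q=16μC, V=2.67V)
Op 1: CLOSE 2-3: Q_total=8.00, C_total=2.00, V=4.00; Q2=4.00, Q3=4.00; dissipated=1.000
Op 2: CLOSE 2-5: Q_total=20.00, C_total=7.00, V=2.86; Q2=2.86, Q5=17.14; dissipated=0.762
Op 3: GROUND 5: Q5=0; energy lost=24.490
Op 4: CLOSE 5-4: Q_total=11.00, C_total=7.00, V=1.57; Q5=9.43, Q4=1.57; dissipated=51.857
Total dissipated: 78.109 μJ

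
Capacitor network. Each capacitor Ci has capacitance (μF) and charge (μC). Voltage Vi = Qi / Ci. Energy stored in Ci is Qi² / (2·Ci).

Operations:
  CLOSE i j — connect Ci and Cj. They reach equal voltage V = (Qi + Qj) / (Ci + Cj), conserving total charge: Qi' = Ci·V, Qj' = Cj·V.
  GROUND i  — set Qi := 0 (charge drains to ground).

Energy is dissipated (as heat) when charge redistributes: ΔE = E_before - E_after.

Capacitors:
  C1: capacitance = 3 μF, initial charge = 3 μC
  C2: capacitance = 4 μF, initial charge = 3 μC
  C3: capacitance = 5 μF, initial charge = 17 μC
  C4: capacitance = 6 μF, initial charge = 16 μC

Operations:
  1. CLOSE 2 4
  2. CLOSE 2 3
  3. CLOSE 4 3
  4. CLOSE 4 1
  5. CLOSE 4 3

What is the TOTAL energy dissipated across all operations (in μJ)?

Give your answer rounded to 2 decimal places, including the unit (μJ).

Answer: 9.74 μJ

Derivation:
Initial: C1(3μF, Q=3μC, V=1.00V), C2(4μF, Q=3μC, V=0.75V), C3(5μF, Q=17μC, V=3.40V), C4(6μF, Q=16μC, V=2.67V)
Op 1: CLOSE 2-4: Q_total=19.00, C_total=10.00, V=1.90; Q2=7.60, Q4=11.40; dissipated=4.408
Op 2: CLOSE 2-3: Q_total=24.60, C_total=9.00, V=2.73; Q2=10.93, Q3=13.67; dissipated=2.500
Op 3: CLOSE 4-3: Q_total=25.07, C_total=11.00, V=2.28; Q4=13.67, Q3=11.39; dissipated=0.947
Op 4: CLOSE 4-1: Q_total=16.67, C_total=9.00, V=1.85; Q4=11.12, Q1=5.56; dissipated=1.635
Op 5: CLOSE 4-3: Q_total=22.51, C_total=11.00, V=2.05; Q4=12.28, Q3=10.23; dissipated=0.248
Total dissipated: 9.738 μJ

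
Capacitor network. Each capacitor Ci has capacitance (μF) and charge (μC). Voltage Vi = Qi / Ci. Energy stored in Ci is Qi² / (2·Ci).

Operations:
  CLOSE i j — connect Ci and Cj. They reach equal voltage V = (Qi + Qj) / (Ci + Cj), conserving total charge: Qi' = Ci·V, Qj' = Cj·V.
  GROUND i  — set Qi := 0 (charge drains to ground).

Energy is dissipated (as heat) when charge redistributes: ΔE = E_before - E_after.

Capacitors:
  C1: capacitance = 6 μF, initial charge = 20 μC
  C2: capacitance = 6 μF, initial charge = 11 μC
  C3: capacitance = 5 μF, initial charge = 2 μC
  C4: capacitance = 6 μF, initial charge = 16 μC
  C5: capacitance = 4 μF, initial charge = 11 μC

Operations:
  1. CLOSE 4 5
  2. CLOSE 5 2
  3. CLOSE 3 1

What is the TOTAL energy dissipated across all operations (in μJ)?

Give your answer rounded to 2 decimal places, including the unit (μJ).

Answer: 12.64 μJ

Derivation:
Initial: C1(6μF, Q=20μC, V=3.33V), C2(6μF, Q=11μC, V=1.83V), C3(5μF, Q=2μC, V=0.40V), C4(6μF, Q=16μC, V=2.67V), C5(4μF, Q=11μC, V=2.75V)
Op 1: CLOSE 4-5: Q_total=27.00, C_total=10.00, V=2.70; Q4=16.20, Q5=10.80; dissipated=0.008
Op 2: CLOSE 5-2: Q_total=21.80, C_total=10.00, V=2.18; Q5=8.72, Q2=13.08; dissipated=0.901
Op 3: CLOSE 3-1: Q_total=22.00, C_total=11.00, V=2.00; Q3=10.00, Q1=12.00; dissipated=11.733
Total dissipated: 12.643 μJ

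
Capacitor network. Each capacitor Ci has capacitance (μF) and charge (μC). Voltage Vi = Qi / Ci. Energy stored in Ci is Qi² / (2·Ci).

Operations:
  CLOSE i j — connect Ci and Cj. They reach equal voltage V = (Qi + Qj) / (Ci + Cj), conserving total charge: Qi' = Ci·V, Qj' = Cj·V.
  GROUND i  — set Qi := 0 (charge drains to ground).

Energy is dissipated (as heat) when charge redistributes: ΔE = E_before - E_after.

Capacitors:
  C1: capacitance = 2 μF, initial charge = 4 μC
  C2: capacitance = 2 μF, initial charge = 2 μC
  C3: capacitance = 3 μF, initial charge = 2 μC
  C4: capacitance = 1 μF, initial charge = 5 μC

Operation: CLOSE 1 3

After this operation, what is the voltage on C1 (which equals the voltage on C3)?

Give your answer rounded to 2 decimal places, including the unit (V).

Answer: 1.20 V

Derivation:
Initial: C1(2μF, Q=4μC, V=2.00V), C2(2μF, Q=2μC, V=1.00V), C3(3μF, Q=2μC, V=0.67V), C4(1μF, Q=5μC, V=5.00V)
Op 1: CLOSE 1-3: Q_total=6.00, C_total=5.00, V=1.20; Q1=2.40, Q3=3.60; dissipated=1.067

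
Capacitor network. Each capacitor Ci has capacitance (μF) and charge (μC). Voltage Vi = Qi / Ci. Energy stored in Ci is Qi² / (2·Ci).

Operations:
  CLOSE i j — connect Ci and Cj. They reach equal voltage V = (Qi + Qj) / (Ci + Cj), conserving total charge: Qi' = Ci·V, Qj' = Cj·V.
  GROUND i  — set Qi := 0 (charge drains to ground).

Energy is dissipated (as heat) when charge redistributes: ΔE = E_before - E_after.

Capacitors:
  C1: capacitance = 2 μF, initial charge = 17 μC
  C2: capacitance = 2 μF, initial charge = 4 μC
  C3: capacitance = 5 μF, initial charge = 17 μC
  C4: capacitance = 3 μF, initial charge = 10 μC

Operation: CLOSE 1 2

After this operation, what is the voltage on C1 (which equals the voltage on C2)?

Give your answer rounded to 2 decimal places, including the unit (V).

Initial: C1(2μF, Q=17μC, V=8.50V), C2(2μF, Q=4μC, V=2.00V), C3(5μF, Q=17μC, V=3.40V), C4(3μF, Q=10μC, V=3.33V)
Op 1: CLOSE 1-2: Q_total=21.00, C_total=4.00, V=5.25; Q1=10.50, Q2=10.50; dissipated=21.125

Answer: 5.25 V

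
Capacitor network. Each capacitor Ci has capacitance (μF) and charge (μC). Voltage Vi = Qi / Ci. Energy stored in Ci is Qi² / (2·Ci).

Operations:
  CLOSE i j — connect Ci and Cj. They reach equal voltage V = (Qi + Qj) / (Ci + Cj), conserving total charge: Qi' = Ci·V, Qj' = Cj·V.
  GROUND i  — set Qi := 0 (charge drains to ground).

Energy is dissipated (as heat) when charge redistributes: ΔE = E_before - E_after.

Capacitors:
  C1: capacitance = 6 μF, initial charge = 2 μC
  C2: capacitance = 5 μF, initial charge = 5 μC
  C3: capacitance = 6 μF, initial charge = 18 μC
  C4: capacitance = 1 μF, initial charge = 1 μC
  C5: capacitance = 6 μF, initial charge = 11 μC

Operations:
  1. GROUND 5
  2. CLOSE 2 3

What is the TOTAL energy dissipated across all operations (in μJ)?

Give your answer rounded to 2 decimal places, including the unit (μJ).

Answer: 15.54 μJ

Derivation:
Initial: C1(6μF, Q=2μC, V=0.33V), C2(5μF, Q=5μC, V=1.00V), C3(6μF, Q=18μC, V=3.00V), C4(1μF, Q=1μC, V=1.00V), C5(6μF, Q=11μC, V=1.83V)
Op 1: GROUND 5: Q5=0; energy lost=10.083
Op 2: CLOSE 2-3: Q_total=23.00, C_total=11.00, V=2.09; Q2=10.45, Q3=12.55; dissipated=5.455
Total dissipated: 15.538 μJ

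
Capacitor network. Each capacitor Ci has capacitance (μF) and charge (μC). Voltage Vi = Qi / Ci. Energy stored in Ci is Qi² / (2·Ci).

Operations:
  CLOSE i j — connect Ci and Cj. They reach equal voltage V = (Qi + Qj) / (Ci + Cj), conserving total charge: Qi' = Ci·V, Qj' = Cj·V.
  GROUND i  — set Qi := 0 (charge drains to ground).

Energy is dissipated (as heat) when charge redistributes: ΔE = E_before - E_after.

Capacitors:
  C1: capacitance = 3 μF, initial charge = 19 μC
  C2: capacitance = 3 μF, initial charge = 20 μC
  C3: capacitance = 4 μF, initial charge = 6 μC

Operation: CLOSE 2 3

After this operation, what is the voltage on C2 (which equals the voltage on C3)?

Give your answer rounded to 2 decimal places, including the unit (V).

Initial: C1(3μF, Q=19μC, V=6.33V), C2(3μF, Q=20μC, V=6.67V), C3(4μF, Q=6μC, V=1.50V)
Op 1: CLOSE 2-3: Q_total=26.00, C_total=7.00, V=3.71; Q2=11.14, Q3=14.86; dissipated=22.881

Answer: 3.71 V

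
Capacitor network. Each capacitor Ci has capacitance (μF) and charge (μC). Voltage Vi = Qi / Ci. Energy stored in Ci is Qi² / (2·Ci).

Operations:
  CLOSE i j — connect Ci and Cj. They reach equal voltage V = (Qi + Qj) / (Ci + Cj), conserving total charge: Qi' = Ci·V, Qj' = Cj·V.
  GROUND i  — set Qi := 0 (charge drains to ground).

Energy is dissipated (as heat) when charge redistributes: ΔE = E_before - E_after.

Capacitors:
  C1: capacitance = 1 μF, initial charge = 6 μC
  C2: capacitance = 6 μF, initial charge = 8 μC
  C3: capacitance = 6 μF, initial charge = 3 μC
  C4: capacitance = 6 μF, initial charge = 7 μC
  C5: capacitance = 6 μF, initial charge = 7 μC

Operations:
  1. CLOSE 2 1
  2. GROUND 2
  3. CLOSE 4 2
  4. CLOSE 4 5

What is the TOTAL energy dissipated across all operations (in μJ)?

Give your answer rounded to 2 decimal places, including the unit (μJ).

Answer: 23.89 μJ

Derivation:
Initial: C1(1μF, Q=6μC, V=6.00V), C2(6μF, Q=8μC, V=1.33V), C3(6μF, Q=3μC, V=0.50V), C4(6μF, Q=7μC, V=1.17V), C5(6μF, Q=7μC, V=1.17V)
Op 1: CLOSE 2-1: Q_total=14.00, C_total=7.00, V=2.00; Q2=12.00, Q1=2.00; dissipated=9.333
Op 2: GROUND 2: Q2=0; energy lost=12.000
Op 3: CLOSE 4-2: Q_total=7.00, C_total=12.00, V=0.58; Q4=3.50, Q2=3.50; dissipated=2.042
Op 4: CLOSE 4-5: Q_total=10.50, C_total=12.00, V=0.88; Q4=5.25, Q5=5.25; dissipated=0.510
Total dissipated: 23.885 μJ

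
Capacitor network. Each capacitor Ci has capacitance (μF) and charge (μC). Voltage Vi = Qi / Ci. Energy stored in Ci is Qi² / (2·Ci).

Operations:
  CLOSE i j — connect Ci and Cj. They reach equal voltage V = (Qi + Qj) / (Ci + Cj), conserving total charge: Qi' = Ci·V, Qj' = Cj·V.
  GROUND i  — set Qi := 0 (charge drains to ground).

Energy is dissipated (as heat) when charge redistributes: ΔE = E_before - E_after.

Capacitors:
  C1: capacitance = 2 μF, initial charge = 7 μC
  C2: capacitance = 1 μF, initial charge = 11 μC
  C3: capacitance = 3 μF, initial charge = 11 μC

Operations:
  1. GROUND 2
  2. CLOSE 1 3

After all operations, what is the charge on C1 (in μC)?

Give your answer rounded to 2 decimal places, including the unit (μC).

Answer: 7.20 μC

Derivation:
Initial: C1(2μF, Q=7μC, V=3.50V), C2(1μF, Q=11μC, V=11.00V), C3(3μF, Q=11μC, V=3.67V)
Op 1: GROUND 2: Q2=0; energy lost=60.500
Op 2: CLOSE 1-3: Q_total=18.00, C_total=5.00, V=3.60; Q1=7.20, Q3=10.80; dissipated=0.017
Final charges: Q1=7.20, Q2=0.00, Q3=10.80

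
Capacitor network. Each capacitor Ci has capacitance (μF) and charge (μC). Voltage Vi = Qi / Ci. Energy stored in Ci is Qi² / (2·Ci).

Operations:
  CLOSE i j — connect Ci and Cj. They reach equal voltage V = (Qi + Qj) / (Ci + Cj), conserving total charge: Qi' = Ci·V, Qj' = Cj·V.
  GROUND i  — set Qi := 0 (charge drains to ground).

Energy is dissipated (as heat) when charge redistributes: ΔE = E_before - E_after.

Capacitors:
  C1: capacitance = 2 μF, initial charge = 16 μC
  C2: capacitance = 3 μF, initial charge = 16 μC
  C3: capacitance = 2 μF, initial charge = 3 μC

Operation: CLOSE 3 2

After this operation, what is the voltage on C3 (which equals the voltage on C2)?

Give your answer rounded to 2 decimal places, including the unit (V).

Answer: 3.80 V

Derivation:
Initial: C1(2μF, Q=16μC, V=8.00V), C2(3μF, Q=16μC, V=5.33V), C3(2μF, Q=3μC, V=1.50V)
Op 1: CLOSE 3-2: Q_total=19.00, C_total=5.00, V=3.80; Q3=7.60, Q2=11.40; dissipated=8.817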